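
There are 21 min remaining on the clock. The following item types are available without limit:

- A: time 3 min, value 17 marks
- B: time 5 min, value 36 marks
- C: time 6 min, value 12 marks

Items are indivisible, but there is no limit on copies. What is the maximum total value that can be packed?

Best value-per-unit is B at 36/5, and filling with it alone uses time 4×5=20. No mix of the others beats 4×36 = 144.

144 marks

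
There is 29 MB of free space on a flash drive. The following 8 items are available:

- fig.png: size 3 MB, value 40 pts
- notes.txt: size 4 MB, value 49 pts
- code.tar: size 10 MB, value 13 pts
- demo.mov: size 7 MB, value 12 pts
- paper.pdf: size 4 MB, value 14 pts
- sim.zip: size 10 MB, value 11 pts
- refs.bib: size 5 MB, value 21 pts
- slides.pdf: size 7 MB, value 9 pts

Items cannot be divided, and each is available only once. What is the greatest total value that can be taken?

137 pts

Check high-value combinations within 29 MB:
- fig.png+notes.txt+code.tar+paper.pdf+refs.bib: size 3+4+10+4+5=26, value 40+49+13+14+21=137
- fig.png+notes.txt+demo.mov+paper.pdf+refs.bib: size 3+4+7+4+5=23, value 40+49+12+14+21=136
- fig.png+notes.txt+paper.pdf+sim.zip+refs.bib: size 3+4+4+10+5=26, value 40+49+14+11+21=135
- fig.png+notes.txt+code.tar+demo.mov+refs.bib: size 3+4+10+7+5=29, value 40+49+13+12+21=135
- fig.png+notes.txt+paper.pdf+refs.bib+slides.pdf: size 3+4+4+5+7=23, value 40+49+14+21+9=133
Best: 137 pts.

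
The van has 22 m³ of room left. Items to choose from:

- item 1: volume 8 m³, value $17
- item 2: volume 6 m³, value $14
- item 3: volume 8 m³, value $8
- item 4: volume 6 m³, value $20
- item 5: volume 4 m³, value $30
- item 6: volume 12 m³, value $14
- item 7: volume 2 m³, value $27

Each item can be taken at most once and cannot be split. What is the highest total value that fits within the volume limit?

$94

Check high-value combinations within 22 m³:
- item 1+item 4+item 5+item 7: volume 8+6+4+2=20, value 17+20+30+27=94
- item 2+item 4+item 5+item 7: volume 6+6+4+2=18, value 14+20+30+27=91
- item 1+item 2+item 5+item 7: volume 8+6+4+2=20, value 17+14+30+27=88
- item 3+item 4+item 5+item 7: volume 8+6+4+2=20, value 8+20+30+27=85
- item 1+item 3+item 5+item 7: volume 8+8+4+2=22, value 17+8+30+27=82
Best: $94.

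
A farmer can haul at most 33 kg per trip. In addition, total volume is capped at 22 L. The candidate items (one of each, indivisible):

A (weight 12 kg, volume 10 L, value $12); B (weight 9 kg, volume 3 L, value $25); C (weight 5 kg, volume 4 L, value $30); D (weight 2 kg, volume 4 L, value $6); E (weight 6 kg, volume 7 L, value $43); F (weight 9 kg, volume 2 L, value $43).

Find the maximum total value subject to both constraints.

$147

Feasible sets respecting both limits:
- B+C+D+E+F: weight 31, volume 20, value 147
- B+C+E+F: weight 29, volume 16, value 141
- C+D+E+F: weight 22, volume 17, value 122
- B+D+E+F: weight 26, volume 16, value 117
Best: $147.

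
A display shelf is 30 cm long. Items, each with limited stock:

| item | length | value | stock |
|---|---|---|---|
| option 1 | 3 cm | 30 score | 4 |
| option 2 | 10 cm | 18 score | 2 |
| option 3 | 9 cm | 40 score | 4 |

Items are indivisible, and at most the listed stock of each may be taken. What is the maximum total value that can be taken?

Top feasible selections:
- 4×option 1 + 2×option 3: length 30, value 200
- 3×option 1 + 2×option 3: length 27, value 170
- 4×option 1 + 1×option 3: length 21, value 160
- 1×option 1 + 3×option 3: length 30, value 150
Best: 200 score.

200 score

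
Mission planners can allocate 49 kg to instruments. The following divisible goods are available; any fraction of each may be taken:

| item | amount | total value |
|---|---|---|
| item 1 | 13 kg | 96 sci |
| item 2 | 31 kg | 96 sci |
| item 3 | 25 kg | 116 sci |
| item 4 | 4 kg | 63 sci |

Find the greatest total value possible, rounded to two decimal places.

296.68

Take in order of value per unit:
- item 4 (63/4 per unit): all 4 → value 63, running total 63.00
- item 1 (96/13 per unit): all 13 → value 96, running total 159.00
- item 3 (116/25 per unit): all 25 → value 116, running total 275.00
- item 2 (96/31 per unit): 7 of 31 → value 7×96/31 = 21.6774, running total 296.68
Total 296.68.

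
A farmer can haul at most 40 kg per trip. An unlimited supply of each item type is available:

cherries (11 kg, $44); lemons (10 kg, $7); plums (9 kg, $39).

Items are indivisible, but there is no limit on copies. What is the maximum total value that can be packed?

$166

Best value-per-unit is plums at 39/9; filling with it alone gives 4×39 = 156.
Optimal mix: 2×cherries + 2×plums → weight 40, value 166.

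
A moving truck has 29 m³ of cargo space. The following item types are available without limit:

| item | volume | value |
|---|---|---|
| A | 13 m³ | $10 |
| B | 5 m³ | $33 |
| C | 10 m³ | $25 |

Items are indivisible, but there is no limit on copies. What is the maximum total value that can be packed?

$165

Best value-per-unit is B at 33/5, and filling with it alone uses volume 5×5=25. No mix of the others beats 5×33 = 165.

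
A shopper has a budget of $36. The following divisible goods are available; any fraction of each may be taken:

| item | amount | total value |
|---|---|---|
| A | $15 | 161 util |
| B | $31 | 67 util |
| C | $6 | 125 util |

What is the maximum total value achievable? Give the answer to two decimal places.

Take in order of value per unit:
- C (125/6 per unit): all 6 → value 125, running total 125.00
- A (161/15 per unit): all 15 → value 161, running total 286.00
- B (67/31 per unit): 15 of 31 → value 15×67/31 = 32.4194, running total 318.42
Total 318.42.

318.42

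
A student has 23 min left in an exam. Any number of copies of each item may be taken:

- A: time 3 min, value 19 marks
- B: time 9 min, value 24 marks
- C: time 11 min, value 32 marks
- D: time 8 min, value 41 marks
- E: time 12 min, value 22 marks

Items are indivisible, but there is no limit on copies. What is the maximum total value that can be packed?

136 marks

Best value-per-unit is A at 19/3; filling with it alone gives 7×19 = 133.
Optimal mix: 5×A + 1×D → time 23, value 136.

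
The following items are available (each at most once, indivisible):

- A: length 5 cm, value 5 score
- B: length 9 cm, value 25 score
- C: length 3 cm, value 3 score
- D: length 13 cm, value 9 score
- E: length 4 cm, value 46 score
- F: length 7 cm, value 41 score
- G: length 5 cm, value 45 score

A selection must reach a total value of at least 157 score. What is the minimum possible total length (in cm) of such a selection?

Subsets with value ≥ 157, sorted by total length:
- B+E+F+G: length 25, value 157
- B+C+E+F+G: length 28, value 160
Minimum length: 25 cm.

25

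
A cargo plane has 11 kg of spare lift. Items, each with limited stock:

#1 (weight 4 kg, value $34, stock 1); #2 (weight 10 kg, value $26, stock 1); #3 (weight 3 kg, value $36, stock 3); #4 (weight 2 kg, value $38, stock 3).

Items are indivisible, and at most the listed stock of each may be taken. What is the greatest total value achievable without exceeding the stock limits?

Best selections within weight 11 and stock limits:
- 1×#3 + 3×#4: weight 9, value 150
- 2×#3 + 2×#4: weight 10, value 148
Best: $150.

$150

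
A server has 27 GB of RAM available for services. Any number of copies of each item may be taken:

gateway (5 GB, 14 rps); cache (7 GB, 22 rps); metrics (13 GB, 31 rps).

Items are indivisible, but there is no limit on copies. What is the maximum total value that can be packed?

80 rps

Best value-per-unit is cache at 22/7; filling with it alone gives 3×22 = 66.
Optimal mix: 1×gateway + 3×cache → memory 26, value 80.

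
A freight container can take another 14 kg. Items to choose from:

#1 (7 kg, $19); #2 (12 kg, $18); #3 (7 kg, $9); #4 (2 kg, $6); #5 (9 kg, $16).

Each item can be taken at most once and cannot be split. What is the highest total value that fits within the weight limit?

$28

Check high-value combinations within 14 kg:
- #1+#3: weight 7+7=14, value 19+9=28
- #1+#4: weight 7+2=9, value 19+6=25
- #2+#4: weight 12+2=14, value 18+6=24
Best: $28.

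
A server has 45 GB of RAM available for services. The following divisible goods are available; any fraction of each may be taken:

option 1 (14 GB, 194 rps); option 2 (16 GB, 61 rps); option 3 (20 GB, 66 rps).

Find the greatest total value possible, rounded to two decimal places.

304.50

Take in order of value per unit:
- option 1 (194/14 per unit): all 14 → value 194, running total 194.00
- option 2 (61/16 per unit): all 16 → value 61, running total 255.00
- option 3 (66/20 per unit): 15 of 20 → value 15×66/20 = 49.5000, running total 304.50
Total 304.50.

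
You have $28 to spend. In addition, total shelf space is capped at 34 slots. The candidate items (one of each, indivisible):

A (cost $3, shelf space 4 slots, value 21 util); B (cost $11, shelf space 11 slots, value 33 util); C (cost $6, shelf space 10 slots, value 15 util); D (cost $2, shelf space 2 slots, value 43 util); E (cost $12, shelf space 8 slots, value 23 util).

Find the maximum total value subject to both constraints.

120 util

Feasible sets respecting both limits:
- A+B+D+E: cost 28, shelf space 25, value 120
- A+B+C+D: cost 22, shelf space 27, value 112
- A+C+D+E: cost 23, shelf space 24, value 102
Best: 120 util.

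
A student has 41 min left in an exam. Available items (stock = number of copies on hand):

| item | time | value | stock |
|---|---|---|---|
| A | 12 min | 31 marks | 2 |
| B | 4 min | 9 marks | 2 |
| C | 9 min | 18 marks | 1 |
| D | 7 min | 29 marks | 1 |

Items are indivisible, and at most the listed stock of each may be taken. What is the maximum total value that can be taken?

Best selections within time 41 and stock limits:
- 2×A + 2×B + 1×D: time 39, value 109
- 2×A + 1×C + 1×D: time 40, value 109
Best: 109 marks.

109 marks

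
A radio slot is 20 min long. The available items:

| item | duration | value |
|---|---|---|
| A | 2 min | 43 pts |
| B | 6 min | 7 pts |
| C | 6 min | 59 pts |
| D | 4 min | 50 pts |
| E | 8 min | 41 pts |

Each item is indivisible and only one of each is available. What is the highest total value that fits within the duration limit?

193 pts

Check high-value combinations within 20 min:
- A+C+D+E: duration 2+6+4+8=20, value 43+59+50+41=193
- A+B+C+D: duration 2+6+6+4=18, value 43+7+59+50=159
- A+C+D: duration 2+6+4=12, value 43+59+50=152
- C+D+E: duration 6+4+8=18, value 59+50+41=150
Best: 193 pts.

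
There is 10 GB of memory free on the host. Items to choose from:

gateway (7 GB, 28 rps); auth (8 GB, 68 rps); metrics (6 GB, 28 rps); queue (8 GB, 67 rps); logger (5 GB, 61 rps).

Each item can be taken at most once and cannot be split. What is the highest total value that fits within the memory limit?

68 rps

Check high-value combinations within 10 GB:
- auth: memory 8, value 68
- queue: memory 8, value 67
- logger: memory 5, value 61
- metrics: memory 6, value 28
- gateway: memory 7, value 28
Best: 68 rps.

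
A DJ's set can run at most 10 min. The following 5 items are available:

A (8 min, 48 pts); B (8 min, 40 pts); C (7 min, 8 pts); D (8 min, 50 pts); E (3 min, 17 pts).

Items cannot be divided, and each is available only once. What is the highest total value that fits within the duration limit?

50 pts

Check high-value combinations within 10 min:
- D: duration 8, value 50
- A: duration 8, value 48
- B: duration 8, value 40
Best: 50 pts.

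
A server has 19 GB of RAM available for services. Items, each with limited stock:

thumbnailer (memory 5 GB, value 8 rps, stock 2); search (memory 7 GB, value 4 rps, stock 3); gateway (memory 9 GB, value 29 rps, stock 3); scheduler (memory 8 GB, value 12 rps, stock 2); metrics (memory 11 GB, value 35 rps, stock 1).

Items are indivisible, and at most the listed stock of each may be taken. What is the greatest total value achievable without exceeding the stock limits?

Top feasible selections:
- 2×gateway: memory 18, value 58
- 1×scheduler + 1×metrics: memory 19, value 47
Best: 58 rps.

58 rps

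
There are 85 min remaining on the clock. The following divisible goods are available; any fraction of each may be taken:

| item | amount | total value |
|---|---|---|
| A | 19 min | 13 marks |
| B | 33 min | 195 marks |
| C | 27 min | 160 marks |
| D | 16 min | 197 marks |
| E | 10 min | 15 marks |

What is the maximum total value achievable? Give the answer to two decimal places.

565.50

Take in order of value per unit:
- D (197/16 per unit): all 16 → value 197, running total 197.00
- C (160/27 per unit): all 27 → value 160, running total 357.00
- B (195/33 per unit): all 33 → value 195, running total 552.00
- E (15/10 per unit): 9 of 10 → value 9×15/10 = 13.5000, running total 565.50
Total 565.50.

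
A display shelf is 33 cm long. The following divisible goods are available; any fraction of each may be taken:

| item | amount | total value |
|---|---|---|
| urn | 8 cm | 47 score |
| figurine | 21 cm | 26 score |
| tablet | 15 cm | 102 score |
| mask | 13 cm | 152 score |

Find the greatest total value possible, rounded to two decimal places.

Take in order of value per unit:
- mask (152/13 per unit): all 13 → value 152, running total 152.00
- tablet (102/15 per unit): all 15 → value 102, running total 254.00
- urn (47/8 per unit): 5 of 8 → value 5×47/8 = 29.3750, running total 283.38
Total 283.38.

283.38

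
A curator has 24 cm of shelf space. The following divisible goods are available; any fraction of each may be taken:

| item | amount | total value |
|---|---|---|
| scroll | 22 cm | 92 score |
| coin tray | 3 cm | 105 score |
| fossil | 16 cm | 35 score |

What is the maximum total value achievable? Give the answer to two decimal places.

Take in order of value per unit:
- coin tray (105/3 per unit): all 3 → value 105, running total 105.00
- scroll (92/22 per unit): 21 of 22 → value 21×92/22 = 87.8182, running total 192.82
Total 192.82.

192.82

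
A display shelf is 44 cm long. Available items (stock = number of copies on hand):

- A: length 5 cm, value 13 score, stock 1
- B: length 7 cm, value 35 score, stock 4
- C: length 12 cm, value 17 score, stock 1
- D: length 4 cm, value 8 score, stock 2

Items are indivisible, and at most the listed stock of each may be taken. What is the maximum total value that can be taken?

Top feasible selections:
- 1×A + 4×B + 2×D: length 41, value 169
- 4×B + 1×C + 1×D: length 44, value 165
- 1×A + 4×B + 1×D: length 37, value 161
Best: 169 score.

169 score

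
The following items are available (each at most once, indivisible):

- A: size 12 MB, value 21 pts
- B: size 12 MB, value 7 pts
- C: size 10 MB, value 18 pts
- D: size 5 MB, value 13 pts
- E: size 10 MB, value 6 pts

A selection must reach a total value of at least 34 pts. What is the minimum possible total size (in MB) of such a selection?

17

Subsets with value ≥ 34, sorted by total size:
- A+D: size 17, value 34
- A+C: size 22, value 39
- C+D+E: size 25, value 37
- A+C+D: size 27, value 52
Minimum size: 17 MB.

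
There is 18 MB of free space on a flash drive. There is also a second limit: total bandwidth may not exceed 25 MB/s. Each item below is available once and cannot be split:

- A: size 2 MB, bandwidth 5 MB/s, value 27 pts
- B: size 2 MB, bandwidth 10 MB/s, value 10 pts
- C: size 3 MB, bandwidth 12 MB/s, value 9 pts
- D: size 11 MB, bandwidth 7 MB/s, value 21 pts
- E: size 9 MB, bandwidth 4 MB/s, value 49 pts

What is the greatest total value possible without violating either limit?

Feasible sets respecting both limits:
- A+B+E: size 13, bandwidth 19, value 86
- A+C+E: size 14, bandwidth 21, value 85
- A+E: size 11, bandwidth 9, value 76
Best: 86 pts.

86 pts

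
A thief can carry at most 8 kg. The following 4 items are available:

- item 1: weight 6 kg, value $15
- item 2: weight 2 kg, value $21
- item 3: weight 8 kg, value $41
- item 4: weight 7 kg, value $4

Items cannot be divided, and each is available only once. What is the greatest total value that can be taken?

Check high-value combinations within 8 kg:
- item 3: weight 8, value 41
- item 1+item 2: weight 6+2=8, value 15+21=36
- item 2: weight 2, value 21
Best: $41.

$41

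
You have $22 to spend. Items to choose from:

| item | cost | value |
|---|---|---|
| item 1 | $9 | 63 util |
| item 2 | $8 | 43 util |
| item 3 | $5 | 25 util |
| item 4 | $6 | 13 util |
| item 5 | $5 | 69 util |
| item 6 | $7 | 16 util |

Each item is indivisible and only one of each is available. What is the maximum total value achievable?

Check high-value combinations within $22:
- item 1+item 2+item 5: cost 9+8+5=22, value 63+43+69=175
- item 1+item 3+item 5: cost 9+5+5=19, value 63+25+69=157
- item 1+item 5+item 6: cost 9+5+7=21, value 63+69+16=148
- item 1+item 4+item 5: cost 9+6+5=20, value 63+13+69=145
- item 2+item 3+item 5: cost 8+5+5=18, value 43+25+69=137
Best: 175 util.

175 util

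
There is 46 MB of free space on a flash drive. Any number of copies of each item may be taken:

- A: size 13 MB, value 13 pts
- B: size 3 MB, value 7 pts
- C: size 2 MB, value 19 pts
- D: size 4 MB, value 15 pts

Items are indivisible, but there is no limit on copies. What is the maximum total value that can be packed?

Best value-per-unit is C at 19/2, and filling with it alone uses size 23×2=46. No mix of the others beats 23×19 = 437.

437 pts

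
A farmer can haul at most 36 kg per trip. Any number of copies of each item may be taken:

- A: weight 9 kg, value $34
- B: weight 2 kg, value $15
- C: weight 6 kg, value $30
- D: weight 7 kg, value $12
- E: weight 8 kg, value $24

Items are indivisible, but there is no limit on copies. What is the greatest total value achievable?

Best value-per-unit is B at 15/2, and filling with it alone uses weight 18×2=36. No mix of the others beats 18×15 = 270.

$270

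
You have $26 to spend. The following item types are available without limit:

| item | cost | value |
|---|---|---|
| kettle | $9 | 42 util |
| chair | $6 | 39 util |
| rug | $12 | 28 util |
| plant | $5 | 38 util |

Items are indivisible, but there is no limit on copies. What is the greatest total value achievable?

191 util

Best value-per-unit is plant at 38/5; filling with it alone gives 5×38 = 190.
Optimal mix: 1×chair + 4×plant → cost 26, value 191.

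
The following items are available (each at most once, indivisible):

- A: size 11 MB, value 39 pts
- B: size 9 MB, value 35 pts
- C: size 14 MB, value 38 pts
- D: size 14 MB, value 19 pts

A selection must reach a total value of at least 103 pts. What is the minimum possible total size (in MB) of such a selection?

Subsets with value ≥ 103, sorted by total size:
- A+B+C: size 34, value 112
- A+B+C+D: size 48, value 131
Minimum size: 34 MB.

34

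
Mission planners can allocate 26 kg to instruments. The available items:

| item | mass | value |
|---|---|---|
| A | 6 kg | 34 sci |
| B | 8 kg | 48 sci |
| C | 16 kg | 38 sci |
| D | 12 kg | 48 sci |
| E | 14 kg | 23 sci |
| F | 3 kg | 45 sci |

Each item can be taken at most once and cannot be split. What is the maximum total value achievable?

This is a 0/1 knapsack; check combinations near the capacity.
- B+D+F: mass 8+12+3=23, value 48+48+45=141
- A+B+D: mass 6+8+12=26, value 34+48+48=130
- A+B+F: mass 6+8+3=17, value 34+48+45=127
- A+D+F: mass 6+12+3=21, value 34+48+45=127
Best: 141 sci.

141 sci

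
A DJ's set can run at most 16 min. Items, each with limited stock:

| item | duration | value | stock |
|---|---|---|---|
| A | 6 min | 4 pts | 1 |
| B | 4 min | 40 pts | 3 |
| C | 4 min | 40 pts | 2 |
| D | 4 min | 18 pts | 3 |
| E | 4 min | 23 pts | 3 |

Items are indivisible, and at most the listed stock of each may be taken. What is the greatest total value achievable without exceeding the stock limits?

160 pts

Best selections within duration 16 and stock limits:
- 2×B + 2×C: duration 16, value 160
- 3×B + 1×C: duration 16, value 160
- 1×B + 2×C + 1×E: duration 16, value 143
- 2×B + 1×C + 1×E: duration 16, value 143
Best: 160 pts.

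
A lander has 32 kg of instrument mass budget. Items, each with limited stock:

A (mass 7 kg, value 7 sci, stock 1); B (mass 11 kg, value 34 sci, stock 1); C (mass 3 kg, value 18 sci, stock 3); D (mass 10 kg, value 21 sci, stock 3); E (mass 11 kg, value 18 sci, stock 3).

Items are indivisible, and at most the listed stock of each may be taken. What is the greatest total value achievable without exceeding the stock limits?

Top feasible selections:
- 1×B + 3×C + 1×D: mass 30, value 109
- 1×B + 3×C + 1×E: mass 31, value 106
Best: 109 sci.

109 sci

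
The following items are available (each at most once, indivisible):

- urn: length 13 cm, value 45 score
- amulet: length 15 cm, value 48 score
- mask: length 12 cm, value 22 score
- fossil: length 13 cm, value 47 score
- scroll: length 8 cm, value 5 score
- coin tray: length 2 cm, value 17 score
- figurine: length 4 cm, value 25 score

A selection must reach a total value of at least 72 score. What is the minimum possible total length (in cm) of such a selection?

Subsets with value ≥ 72, sorted by total length:
- fossil+figurine: length 17, value 72
- fossil+coin tray+figurine: length 19, value 89
- urn+coin tray+figurine: length 19, value 87
Minimum length: 17 cm.

17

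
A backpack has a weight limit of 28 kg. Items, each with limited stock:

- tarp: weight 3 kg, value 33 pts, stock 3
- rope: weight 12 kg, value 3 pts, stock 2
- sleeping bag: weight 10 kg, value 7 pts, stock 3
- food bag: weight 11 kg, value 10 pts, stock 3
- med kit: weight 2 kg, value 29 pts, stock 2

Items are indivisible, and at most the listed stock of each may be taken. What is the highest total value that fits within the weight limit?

167 pts

Top feasible selections:
- 3×tarp + 1×food bag + 2×med kit: weight 24, value 167
- 3×tarp + 1×sleeping bag + 2×med kit: weight 23, value 164
Best: 167 pts.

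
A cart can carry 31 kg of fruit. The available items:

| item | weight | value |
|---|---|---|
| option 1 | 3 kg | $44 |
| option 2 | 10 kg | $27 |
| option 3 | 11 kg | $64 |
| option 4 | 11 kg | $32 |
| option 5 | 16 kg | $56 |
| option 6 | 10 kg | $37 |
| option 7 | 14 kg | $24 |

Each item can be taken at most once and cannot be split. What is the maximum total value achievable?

This is a 0/1 knapsack; check combinations near the capacity.
- option 1+option 3+option 5: weight 3+11+16=30, value 44+64+56=164
- option 1+option 3+option 6: weight 3+11+10=24, value 44+64+37=145
- option 1+option 3+option 4: weight 3+11+11=25, value 44+64+32=140
- option 1+option 5+option 6: weight 3+16+10=29, value 44+56+37=137
- option 1+option 2+option 3: weight 3+10+11=24, value 44+27+64=135
Best: $164.

$164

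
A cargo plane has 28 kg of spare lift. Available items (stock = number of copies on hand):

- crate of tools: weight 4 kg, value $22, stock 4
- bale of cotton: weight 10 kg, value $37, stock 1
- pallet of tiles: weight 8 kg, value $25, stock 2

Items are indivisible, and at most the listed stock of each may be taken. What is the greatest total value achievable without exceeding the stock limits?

Top feasible selections:
- 4×crate of tools + 1×bale of cotton: weight 26, value 125
- 3×crate of tools + 2×pallet of tiles: weight 28, value 116
Best: $125.

$125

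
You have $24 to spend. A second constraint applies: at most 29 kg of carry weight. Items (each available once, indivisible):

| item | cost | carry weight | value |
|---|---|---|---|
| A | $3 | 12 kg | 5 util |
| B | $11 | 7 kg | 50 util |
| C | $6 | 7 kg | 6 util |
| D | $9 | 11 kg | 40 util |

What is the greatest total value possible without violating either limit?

90 util

Feasible sets respecting both limits:
- B+D: cost 20, carry weight 18, value 90
- A+B+C: cost 20, carry weight 26, value 61
- B+C: cost 17, carry weight 14, value 56
- A+B: cost 14, carry weight 19, value 55
Best: 90 util.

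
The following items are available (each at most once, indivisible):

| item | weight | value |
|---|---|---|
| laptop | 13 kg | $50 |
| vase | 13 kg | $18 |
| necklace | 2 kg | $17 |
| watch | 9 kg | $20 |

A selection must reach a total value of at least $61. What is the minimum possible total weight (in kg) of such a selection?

15

Subsets with value ≥ 61, sorted by total weight:
- laptop+necklace: weight 15, value 67
- laptop+watch: weight 22, value 70
- laptop+necklace+watch: weight 24, value 87
Minimum weight: 15 kg.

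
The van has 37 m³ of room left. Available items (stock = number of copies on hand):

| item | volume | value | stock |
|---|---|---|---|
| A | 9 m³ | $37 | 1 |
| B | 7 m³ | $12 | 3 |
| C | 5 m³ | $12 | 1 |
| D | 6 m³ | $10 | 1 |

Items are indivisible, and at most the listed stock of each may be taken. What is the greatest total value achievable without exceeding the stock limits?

Top feasible selections:
- 1×A + 3×B + 1×C: volume 35, value 85
- 1×A + 2×B + 1×C + 1×D: volume 34, value 83
- 1×A + 3×B + 1×D: volume 36, value 83
Best: $85.

$85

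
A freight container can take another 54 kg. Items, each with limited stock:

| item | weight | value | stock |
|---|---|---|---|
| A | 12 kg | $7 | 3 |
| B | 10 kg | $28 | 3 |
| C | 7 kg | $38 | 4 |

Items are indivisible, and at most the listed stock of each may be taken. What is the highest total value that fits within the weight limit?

$208

Top feasible selections:
- 2×B + 4×C: weight 48, value 208
- 3×B + 3×C: weight 51, value 198
Best: $208.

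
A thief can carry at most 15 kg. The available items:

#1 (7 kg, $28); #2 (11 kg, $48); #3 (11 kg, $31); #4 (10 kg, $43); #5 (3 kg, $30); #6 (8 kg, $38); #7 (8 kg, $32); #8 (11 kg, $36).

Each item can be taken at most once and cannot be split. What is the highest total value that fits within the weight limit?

$78

Check high-value combinations within 15 kg:
- #2+#5: weight 11+3=14, value 48+30=78
- #4+#5: weight 10+3=13, value 43+30=73
- #5+#6: weight 3+8=11, value 30+38=68
- #5+#8: weight 3+11=14, value 30+36=66
Best: $78.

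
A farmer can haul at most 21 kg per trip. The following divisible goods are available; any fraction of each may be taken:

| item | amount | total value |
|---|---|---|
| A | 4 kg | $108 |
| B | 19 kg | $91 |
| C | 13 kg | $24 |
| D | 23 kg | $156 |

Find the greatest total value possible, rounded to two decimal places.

Take in order of value per unit:
- A (108/4 per unit): all 4 → value 108, running total 108.00
- D (156/23 per unit): 17 of 23 → value 17×156/23 = 115.3043, running total 223.30
Total 223.30.

223.30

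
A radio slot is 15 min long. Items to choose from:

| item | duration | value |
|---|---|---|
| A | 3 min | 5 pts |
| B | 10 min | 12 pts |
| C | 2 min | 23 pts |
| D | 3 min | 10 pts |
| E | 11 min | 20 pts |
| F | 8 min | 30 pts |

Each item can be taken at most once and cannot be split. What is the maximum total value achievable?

Check high-value combinations within 15 min:
- C+D+F: duration 2+3+8=13, value 23+10+30=63
- A+C+F: duration 3+2+8=13, value 5+23+30=58
- C+F: duration 2+8=10, value 23+30=53
Best: 63 pts.

63 pts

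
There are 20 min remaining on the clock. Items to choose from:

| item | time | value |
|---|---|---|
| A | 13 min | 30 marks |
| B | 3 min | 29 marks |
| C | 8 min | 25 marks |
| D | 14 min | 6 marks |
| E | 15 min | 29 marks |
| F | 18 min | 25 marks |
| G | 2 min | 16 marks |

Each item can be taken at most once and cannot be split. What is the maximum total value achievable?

This is a 0/1 knapsack; check combinations near the capacity.
- A+B+G: time 13+3+2=18, value 30+29+16=75
- B+E+G: time 3+15+2=20, value 29+29+16=74
- B+C+G: time 3+8+2=13, value 29+25+16=70
Best: 75 marks.

75 marks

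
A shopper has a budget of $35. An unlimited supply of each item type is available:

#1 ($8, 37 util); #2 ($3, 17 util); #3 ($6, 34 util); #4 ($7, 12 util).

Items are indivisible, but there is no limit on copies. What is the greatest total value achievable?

190 util

Best value-per-unit is #2 at 17/3; filling with it alone gives 11×17 = 187.
Optimal mix: 1×#1 + 9×#2 → cost 35, value 190.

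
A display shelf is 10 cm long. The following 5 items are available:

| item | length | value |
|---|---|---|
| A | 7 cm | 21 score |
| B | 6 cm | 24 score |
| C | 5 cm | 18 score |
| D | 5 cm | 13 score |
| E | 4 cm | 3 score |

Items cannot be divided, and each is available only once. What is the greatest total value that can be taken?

This is a 0/1 knapsack; check combinations near the capacity.
- C+D: length 5+5=10, value 18+13=31
- B+E: length 6+4=10, value 24+3=27
- B: length 6, value 24
Best: 31 score.

31 score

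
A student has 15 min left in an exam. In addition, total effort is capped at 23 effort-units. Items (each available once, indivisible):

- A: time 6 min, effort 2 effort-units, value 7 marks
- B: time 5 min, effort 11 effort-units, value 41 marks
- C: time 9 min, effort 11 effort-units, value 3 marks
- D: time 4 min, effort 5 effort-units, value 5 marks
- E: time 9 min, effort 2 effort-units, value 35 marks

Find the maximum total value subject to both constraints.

Feasible sets respecting both limits:
- B+E: time 14, effort 13, value 76
- A+B+D: time 15, effort 18, value 53
- A+B: time 11, effort 13, value 48
- B+D: time 9, effort 16, value 46
Best: 76 marks.

76 marks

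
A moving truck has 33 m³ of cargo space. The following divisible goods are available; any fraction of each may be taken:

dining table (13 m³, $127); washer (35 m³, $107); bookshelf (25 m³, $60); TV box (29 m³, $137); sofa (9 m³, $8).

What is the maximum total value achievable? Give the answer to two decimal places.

Take in order of value per unit:
- dining table (127/13 per unit): all 13 → value 127, running total 127.00
- TV box (137/29 per unit): 20 of 29 → value 20×137/29 = 94.4828, running total 221.48
Total 221.48.

221.48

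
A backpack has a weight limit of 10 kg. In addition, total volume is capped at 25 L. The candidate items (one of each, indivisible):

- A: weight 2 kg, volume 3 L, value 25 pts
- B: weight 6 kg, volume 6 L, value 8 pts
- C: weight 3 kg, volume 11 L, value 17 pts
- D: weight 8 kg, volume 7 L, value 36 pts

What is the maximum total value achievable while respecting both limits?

61 pts

Feasible sets respecting both limits:
- A+D: weight 10, volume 10, value 61
- A+C: weight 5, volume 14, value 42
- D: weight 8, volume 7, value 36
Best: 61 pts.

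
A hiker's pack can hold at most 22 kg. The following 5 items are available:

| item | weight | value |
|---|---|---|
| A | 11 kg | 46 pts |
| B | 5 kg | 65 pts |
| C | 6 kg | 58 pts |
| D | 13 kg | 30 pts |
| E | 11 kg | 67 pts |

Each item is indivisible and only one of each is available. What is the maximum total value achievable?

190 pts

Check high-value combinations within 22 kg:
- B+C+E: weight 5+6+11=22, value 65+58+67=190
- A+B+C: weight 11+5+6=22, value 46+65+58=169
- B+E: weight 5+11=16, value 65+67=132
Best: 190 pts.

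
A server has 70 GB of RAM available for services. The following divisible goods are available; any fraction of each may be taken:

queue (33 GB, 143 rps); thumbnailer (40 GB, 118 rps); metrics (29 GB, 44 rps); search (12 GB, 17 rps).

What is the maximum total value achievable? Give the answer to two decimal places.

252.15

Take in order of value per unit:
- queue (143/33 per unit): all 33 → value 143, running total 143.00
- thumbnailer (118/40 per unit): 37 of 40 → value 37×118/40 = 109.1500, running total 252.15
Total 252.15.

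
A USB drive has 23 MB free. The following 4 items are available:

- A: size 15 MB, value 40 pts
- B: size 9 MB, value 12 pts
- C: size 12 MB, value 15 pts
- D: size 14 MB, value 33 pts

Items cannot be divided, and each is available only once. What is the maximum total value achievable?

45 pts

This is a 0/1 knapsack; check combinations near the capacity.
- B+D: size 9+14=23, value 12+33=45
- A: size 15, value 40
- D: size 14, value 33
Best: 45 pts.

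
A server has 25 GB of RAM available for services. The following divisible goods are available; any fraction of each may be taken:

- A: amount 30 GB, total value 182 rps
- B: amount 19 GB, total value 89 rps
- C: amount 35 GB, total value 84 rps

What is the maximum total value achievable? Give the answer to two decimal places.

Take in order of value per unit:
- A (182/30 per unit): 25 of 30 → value 25×182/30 = 151.6667, running total 151.67
Total 151.67.

151.67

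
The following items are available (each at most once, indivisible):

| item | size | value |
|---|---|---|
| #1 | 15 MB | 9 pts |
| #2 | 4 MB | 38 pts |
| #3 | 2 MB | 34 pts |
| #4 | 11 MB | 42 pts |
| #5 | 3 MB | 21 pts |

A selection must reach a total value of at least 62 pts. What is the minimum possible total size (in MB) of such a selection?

Subsets with value ≥ 62, sorted by total size:
- #2+#3: size 6, value 72
- #2+#3+#5: size 9, value 93
- #3+#4: size 13, value 76
Minimum size: 6 MB.

6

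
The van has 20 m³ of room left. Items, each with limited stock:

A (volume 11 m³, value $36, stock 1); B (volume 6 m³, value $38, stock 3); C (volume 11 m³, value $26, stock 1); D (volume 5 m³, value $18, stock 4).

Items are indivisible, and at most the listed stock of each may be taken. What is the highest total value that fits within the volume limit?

$114

Top feasible selections:
- 3×B: volume 18, value 114
- 2×B + 1×D: volume 17, value 94
- 2×B: volume 12, value 76
- 1×B + 2×D: volume 16, value 74
Best: $114.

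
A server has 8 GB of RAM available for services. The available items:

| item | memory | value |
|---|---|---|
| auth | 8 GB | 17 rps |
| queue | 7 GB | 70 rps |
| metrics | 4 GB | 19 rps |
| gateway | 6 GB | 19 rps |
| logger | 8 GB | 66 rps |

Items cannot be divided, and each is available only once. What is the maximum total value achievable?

70 rps

Check high-value combinations within 8 GB:
- queue: memory 7, value 70
- logger: memory 8, value 66
- metrics: memory 4, value 19
- gateway: memory 6, value 19
Best: 70 rps.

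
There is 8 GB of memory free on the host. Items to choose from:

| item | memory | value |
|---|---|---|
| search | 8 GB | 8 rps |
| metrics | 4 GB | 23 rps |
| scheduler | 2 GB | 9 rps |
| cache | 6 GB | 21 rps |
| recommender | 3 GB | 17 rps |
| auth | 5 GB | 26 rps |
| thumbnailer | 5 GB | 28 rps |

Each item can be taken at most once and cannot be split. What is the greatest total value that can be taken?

Check high-value combinations within 8 GB:
- recommender+thumbnailer: memory 3+5=8, value 17+28=45
- recommender+auth: memory 3+5=8, value 17+26=43
- metrics+recommender: memory 4+3=7, value 23+17=40
- scheduler+thumbnailer: memory 2+5=7, value 9+28=37
- scheduler+auth: memory 2+5=7, value 9+26=35
Best: 45 rps.

45 rps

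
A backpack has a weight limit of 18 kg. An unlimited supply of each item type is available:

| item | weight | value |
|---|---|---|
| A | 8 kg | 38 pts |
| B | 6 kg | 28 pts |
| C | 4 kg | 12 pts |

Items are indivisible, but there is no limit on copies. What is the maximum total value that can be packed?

Best value-per-unit is A at 38/8; filling with it alone gives 2×38 = 76.
Optimal mix: 3×B → weight 18, value 84.

84 pts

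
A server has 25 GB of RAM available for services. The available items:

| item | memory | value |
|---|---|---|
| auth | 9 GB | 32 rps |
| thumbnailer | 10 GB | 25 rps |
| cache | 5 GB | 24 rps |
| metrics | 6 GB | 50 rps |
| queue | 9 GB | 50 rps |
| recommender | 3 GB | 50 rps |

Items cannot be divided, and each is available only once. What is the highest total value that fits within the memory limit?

Check high-value combinations within 25 GB:
- cache+metrics+queue+recommender: memory 5+6+9+3=23, value 24+50+50+50=174
- auth+cache+metrics+recommender: memory 9+5+6+3=23, value 32+24+50+50=156
- metrics+queue+recommender: memory 6+9+3=18, value 50+50+50=150
Best: 174 rps.

174 rps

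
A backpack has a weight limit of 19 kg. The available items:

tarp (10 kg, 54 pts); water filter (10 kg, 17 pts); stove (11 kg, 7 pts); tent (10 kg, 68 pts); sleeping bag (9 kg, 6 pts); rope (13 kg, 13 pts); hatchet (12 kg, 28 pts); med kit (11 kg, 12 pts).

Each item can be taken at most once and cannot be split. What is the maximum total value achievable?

Check high-value combinations within 19 kg:
- tent+sleeping bag: weight 10+9=19, value 68+6=74
- tent: weight 10, value 68
- tarp+sleeping bag: weight 10+9=19, value 54+6=60
- tarp: weight 10, value 54
Best: 74 pts.

74 pts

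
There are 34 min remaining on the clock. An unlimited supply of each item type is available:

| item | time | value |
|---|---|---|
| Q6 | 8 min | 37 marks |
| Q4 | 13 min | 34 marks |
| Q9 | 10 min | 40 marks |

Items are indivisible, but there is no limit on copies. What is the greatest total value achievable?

Best value-per-unit is Q6 at 37/8; filling with it alone gives 4×37 = 148.
Optimal mix: 3×Q6 + 1×Q9 → time 34, value 151.

151 marks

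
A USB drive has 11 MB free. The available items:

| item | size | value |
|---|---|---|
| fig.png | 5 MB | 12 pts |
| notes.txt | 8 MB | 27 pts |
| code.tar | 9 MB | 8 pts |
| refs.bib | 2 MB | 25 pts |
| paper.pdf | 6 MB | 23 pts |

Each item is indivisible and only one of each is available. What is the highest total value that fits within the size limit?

Check high-value combinations within 11 MB:
- notes.txt+refs.bib: size 8+2=10, value 27+25=52
- refs.bib+paper.pdf: size 2+6=8, value 25+23=48
- fig.png+refs.bib: size 5+2=7, value 12+25=37
Best: 52 pts.

52 pts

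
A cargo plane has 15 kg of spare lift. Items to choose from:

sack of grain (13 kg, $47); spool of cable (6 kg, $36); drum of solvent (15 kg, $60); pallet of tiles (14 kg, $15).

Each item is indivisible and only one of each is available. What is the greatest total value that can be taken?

$60

Check high-value combinations within 15 kg:
- drum of solvent: weight 15, value 60
- sack of grain: weight 13, value 47
- spool of cable: weight 6, value 36
- pallet of tiles: weight 14, value 15
Best: $60.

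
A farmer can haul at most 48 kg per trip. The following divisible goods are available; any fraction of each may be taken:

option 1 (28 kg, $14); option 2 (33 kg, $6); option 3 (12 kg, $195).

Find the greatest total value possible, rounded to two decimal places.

210.45

Take in order of value per unit:
- option 3 (195/12 per unit): all 12 → value 195, running total 195.00
- option 1 (14/28 per unit): all 28 → value 14, running total 209.00
- option 2 (6/33 per unit): 8 of 33 → value 8×6/33 = 1.4545, running total 210.45
Total 210.45.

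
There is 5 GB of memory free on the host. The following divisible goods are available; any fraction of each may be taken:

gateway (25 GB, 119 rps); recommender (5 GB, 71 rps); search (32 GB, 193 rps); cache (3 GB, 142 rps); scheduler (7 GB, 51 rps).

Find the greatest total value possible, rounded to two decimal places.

170.40

Take in order of value per unit:
- cache (142/3 per unit): all 3 → value 142, running total 142.00
- recommender (71/5 per unit): 2 of 5 → value 2×71/5 = 28.4000, running total 170.40
Total 170.40.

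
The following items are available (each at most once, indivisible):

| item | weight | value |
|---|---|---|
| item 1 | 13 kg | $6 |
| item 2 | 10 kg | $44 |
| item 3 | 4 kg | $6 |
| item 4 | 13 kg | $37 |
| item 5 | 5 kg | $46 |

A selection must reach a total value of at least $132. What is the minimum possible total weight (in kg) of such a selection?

32

Subsets with value ≥ 132, sorted by total weight:
- item 2+item 3+item 4+item 5: weight 32, value 133
- item 1+item 2+item 4+item 5: weight 41, value 133
Minimum weight: 32 kg.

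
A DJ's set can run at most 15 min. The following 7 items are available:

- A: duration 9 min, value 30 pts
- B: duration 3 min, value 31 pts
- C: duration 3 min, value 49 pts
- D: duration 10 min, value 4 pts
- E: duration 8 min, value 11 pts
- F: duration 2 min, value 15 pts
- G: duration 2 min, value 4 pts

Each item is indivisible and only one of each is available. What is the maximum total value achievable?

Check high-value combinations within 15 min:
- A+B+C: duration 9+3+3=15, value 30+31+49=110
- B+C+F+G: duration 3+3+2+2=10, value 31+49+15+4=99
- B+C+F: duration 3+3+2=8, value 31+49+15=95
- A+C+F: duration 9+3+2=14, value 30+49+15=94
Best: 110 pts.

110 pts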